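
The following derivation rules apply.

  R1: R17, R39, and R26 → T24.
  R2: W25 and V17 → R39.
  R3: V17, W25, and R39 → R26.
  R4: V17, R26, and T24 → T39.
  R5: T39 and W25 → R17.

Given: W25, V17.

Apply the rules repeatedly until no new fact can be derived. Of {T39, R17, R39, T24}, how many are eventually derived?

1

W25 and V17 hold, so R39 follows (R2).
T39 would need V17, R26, and T24 (R4), but T24 is never established.
R17 would need T39 and W25 (R5), but T39 is never established.
R39: reached.
T24 would need R17, R39, and R26 (R1), but R17 is never established.
Reached: R39 — 1 of the 4.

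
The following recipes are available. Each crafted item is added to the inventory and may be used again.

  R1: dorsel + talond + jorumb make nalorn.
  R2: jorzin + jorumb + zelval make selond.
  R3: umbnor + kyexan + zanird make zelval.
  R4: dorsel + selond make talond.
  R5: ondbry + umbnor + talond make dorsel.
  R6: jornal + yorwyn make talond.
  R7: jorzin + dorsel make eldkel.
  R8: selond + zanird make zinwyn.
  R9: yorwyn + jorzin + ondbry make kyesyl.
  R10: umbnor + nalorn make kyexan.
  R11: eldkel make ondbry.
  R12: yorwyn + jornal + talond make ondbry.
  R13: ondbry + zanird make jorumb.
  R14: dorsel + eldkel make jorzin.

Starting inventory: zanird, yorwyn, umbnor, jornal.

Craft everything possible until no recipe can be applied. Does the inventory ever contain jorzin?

No

jorzin would need dorsel and eldkel (R14), but eldkel is never obtained.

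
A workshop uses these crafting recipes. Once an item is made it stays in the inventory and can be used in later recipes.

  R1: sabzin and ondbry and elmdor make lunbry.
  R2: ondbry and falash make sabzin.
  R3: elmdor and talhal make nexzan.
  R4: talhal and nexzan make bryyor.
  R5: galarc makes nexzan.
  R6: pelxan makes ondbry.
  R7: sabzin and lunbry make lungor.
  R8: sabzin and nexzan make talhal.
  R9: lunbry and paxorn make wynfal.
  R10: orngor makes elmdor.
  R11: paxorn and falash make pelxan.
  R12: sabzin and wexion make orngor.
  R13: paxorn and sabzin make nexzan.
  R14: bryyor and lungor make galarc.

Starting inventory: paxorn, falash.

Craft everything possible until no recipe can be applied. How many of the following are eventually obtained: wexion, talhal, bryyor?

2

paxorn and falash → pelxan (R11).
pelxan → ondbry (R6).
Using R2, ondbry and falash make sabzin.
Using R13, paxorn and sabzin make nexzan.
Using R8, sabzin and nexzan make talhal.
talhal and nexzan → bryyor (R4).
No rule produces wexion, and it is not given.
talhal: reached.
bryyor: reached.
Reached: talhal and bryyor — 2 of the 3.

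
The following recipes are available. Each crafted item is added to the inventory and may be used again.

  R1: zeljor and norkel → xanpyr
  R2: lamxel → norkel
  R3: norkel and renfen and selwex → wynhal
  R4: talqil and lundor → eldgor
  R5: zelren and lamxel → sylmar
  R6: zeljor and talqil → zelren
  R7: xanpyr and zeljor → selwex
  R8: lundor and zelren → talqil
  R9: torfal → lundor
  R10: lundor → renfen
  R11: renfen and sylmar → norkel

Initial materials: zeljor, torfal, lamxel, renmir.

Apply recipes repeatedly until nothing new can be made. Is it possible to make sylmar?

sylmar would need zelren and lamxel (R5), but zelren is never obtained.

No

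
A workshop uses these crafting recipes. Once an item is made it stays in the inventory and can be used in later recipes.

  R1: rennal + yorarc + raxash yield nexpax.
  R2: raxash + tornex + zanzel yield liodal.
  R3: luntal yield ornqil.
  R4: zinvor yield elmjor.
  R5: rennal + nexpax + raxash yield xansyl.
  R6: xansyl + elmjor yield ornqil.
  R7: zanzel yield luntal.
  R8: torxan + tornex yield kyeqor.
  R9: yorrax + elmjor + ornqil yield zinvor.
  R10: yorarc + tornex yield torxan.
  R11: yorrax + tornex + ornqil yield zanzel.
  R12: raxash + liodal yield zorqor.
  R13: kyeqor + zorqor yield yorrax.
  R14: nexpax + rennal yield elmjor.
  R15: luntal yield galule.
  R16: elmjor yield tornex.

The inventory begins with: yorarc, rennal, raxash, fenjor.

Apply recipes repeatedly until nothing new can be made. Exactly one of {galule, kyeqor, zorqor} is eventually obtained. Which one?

rennal + yorarc + raxash → nexpax (R1).
nexpax + rennal → elmjor (R14).
elmjor → tornex (R16).
Using R10, yorarc and tornex make torxan.
torxan + tornex → kyeqor (R8).
galule would need luntal (R15), but luntal is never obtained. zorqor would need raxash and liodal (R12), but liodal is never obtained.

kyeqor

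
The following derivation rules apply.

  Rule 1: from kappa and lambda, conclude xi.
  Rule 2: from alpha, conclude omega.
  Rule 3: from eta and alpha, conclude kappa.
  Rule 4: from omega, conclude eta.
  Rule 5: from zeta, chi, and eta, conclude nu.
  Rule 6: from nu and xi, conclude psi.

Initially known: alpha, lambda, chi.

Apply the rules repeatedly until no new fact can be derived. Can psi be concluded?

psi would need nu and xi (Rule 6), but nu is never established.

No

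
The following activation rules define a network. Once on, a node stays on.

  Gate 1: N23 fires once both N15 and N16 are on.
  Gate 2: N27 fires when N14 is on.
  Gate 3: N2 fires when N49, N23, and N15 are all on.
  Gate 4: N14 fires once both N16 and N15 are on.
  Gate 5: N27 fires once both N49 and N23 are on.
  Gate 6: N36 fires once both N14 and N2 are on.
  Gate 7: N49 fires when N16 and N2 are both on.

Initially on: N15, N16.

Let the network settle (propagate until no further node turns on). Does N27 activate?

N16 and N15 are on, so N14 fires (Gate 4).
N14 is on, so N27 fires (Gate 2).

Yes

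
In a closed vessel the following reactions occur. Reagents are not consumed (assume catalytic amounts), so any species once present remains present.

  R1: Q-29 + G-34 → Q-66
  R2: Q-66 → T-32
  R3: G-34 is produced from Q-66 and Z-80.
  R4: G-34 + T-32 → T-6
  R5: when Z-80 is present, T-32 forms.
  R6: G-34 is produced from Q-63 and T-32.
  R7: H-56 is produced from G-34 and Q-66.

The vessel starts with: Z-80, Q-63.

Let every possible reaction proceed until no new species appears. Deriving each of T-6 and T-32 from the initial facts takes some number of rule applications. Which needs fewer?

T-32

T-32: Z-80 present → T-32 forms (R5). [1 rule application]
T-6: Z-80 present → T-32 forms (R5). Q-63 and T-32 present → G-34 forms (R6). G-34 and T-32 present → T-6 forms (R4). [3 rule applications]
T-32 needs fewer.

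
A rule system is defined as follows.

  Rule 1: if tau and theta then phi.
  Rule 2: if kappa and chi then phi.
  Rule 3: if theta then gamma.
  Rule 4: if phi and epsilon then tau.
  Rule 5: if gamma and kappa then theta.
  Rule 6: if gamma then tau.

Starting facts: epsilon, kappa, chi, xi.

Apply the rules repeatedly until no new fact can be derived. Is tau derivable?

kappa and chi hold, so phi follows (Rule 2).
phi and epsilon hold, so tau follows (Rule 4).

Yes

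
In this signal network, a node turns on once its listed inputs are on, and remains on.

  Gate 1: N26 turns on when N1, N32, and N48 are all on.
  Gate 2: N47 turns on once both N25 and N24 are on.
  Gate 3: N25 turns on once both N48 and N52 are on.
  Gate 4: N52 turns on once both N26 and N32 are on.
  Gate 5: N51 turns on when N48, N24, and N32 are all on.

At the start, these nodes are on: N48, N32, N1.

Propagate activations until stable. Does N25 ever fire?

Yes

Gate 1: N1, N32, and N48 on → N26 on.
Gate 4: N26 and N32 on → N52 on.
Gate 3: N48 and N52 on → N25 on.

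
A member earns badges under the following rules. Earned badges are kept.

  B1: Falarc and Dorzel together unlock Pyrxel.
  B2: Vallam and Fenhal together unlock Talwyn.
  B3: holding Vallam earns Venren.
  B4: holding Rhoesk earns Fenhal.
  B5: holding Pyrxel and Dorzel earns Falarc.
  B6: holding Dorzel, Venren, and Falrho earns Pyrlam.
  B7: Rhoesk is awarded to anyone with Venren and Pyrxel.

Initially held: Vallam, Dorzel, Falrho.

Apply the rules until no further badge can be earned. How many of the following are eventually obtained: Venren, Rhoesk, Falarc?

With Vallam, Venren is earned (B3).
Venren: reached.
Rhoesk would need Venren and Pyrxel (B7), but Pyrxel is never earned.
Falarc would need Pyrxel and Dorzel (B5), but Pyrxel is never earned.
Reached: Venren — 1 of the 3.

1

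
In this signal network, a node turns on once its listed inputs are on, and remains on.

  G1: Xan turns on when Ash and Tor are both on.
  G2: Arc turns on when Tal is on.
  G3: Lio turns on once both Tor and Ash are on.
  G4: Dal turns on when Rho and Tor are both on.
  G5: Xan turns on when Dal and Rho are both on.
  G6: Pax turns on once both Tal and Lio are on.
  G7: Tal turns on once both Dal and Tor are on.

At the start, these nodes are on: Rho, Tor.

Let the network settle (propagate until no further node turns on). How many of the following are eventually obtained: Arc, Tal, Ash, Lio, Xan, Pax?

G4: Rho and Tor on → Dal on.
G5: Dal and Rho on → Xan on.
Dal and Tor are on, so Tal turns on (G7).
Tal is on, so Arc turns on (G2).
Arc: reached.
Tal: reached.
No rule produces Ash, and it is not given.
Lio would need Tor and Ash (G3), but Ash never turns on.
Xan: reached.
Pax would need Tal and Lio (G6), but Lio never turns on.
Reached: Arc, Tal, and Xan — 3 of the 6.

3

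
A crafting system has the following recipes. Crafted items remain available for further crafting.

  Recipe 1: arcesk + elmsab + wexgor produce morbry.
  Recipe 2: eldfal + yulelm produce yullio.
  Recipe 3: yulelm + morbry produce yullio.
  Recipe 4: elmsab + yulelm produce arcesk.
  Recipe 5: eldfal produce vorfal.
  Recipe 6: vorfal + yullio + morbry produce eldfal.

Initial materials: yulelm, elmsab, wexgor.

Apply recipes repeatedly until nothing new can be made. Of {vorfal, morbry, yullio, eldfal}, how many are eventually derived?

elmsab + yulelm → arcesk (Recipe 4).
arcesk + elmsab + wexgor → morbry (Recipe 1).
Using Recipe 3, yulelm and morbry make yullio.
vorfal would need eldfal (Recipe 5), but eldfal is never obtained.
morbry: reached.
yullio: reached.
eldfal would need vorfal, yullio, and morbry (Recipe 6), but vorfal is never obtained.
Reached: morbry and yullio — 2 of the 4.

2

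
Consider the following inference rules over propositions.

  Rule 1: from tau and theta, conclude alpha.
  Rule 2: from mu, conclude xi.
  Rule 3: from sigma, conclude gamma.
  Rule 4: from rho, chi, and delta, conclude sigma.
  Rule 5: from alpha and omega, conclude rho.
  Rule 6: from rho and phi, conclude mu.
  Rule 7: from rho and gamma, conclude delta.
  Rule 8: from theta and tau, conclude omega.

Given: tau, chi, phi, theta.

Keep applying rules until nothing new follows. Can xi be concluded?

From tau and theta, Rule 1 gives alpha.
From theta and tau, Rule 8 gives omega.
alpha and omega hold, so rho follows (Rule 5).
rho and phi hold, so mu follows (Rule 6).
From mu, Rule 2 gives xi.

Yes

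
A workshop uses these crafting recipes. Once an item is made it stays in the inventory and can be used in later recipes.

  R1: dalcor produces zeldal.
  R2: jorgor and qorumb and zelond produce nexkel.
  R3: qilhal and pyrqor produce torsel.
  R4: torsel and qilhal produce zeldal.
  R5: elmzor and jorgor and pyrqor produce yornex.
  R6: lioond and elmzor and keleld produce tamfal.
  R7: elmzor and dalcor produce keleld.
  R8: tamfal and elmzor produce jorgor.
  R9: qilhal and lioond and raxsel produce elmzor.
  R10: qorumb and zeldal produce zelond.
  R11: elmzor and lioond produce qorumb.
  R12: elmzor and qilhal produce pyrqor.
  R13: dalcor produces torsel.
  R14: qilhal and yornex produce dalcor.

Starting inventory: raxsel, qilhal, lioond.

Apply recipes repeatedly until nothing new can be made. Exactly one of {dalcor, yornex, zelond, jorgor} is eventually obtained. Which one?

zelond

qilhal and lioond and raxsel → elmzor (R9).
elmzor and lioond → qorumb (R11).
Using R12, elmzor and qilhal make pyrqor.
Using R3, qilhal and pyrqor make torsel.
Using R4, torsel and qilhal make zeldal.
qorumb and zeldal → zelond (R10).
dalcor would need qilhal and yornex (R14), but yornex is never obtained. yornex would need elmzor, jorgor, and pyrqor (R5), but jorgor is never obtained. jorgor would need tamfal and elmzor (R8), but tamfal is never obtained.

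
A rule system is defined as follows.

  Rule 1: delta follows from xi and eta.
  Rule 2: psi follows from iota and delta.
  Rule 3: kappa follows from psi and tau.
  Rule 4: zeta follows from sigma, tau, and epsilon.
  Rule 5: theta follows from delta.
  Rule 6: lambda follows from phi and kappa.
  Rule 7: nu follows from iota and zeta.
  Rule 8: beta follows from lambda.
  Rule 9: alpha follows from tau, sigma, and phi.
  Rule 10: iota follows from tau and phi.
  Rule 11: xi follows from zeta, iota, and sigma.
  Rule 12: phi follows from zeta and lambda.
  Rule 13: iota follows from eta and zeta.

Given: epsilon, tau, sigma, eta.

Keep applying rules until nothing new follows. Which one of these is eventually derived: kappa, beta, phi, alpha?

kappa

From sigma, tau, and epsilon, Rule 4 gives zeta.
From eta and zeta, Rule 13 gives iota.
zeta, iota, and sigma hold, so xi follows (Rule 11).
xi and eta hold, so delta follows (Rule 1).
iota and delta hold, so psi follows (Rule 2).
psi and tau hold, so kappa follows (Rule 3).
beta would need lambda (Rule 8), but lambda is never established. phi would need zeta and lambda (Rule 12), but lambda is never established. alpha would need tau, sigma, and phi (Rule 9), but phi is never established.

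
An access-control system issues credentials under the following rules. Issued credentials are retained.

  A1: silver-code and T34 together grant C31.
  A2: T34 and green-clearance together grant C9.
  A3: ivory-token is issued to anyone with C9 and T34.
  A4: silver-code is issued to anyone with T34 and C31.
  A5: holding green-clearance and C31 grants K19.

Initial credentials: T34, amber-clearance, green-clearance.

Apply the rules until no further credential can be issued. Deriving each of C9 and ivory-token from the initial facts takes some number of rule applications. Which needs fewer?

C9: Holding T34 and green-clearance grants C9 (A2). [1 rule application]
ivory-token: Holding T34 and green-clearance grants C9 (A2). Holding C9 and T34 grants ivory-token (A3). [2 rule applications]
C9 needs fewer.

C9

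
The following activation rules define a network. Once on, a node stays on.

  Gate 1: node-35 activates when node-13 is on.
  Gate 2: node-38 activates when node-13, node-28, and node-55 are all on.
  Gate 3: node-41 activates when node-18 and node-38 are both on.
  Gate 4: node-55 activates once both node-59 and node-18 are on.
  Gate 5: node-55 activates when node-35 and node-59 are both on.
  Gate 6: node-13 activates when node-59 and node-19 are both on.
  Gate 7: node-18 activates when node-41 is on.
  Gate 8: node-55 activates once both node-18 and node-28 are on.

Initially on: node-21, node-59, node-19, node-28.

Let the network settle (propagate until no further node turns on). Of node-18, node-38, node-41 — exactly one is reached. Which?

node-38

Gate 6: node-59 and node-19 on → node-13 on.
Gate 1: node-13 on → node-35 on.
node-35 and node-59 are on, so node-55 activates (Gate 5).
Gate 2: node-13, node-28, and node-55 on → node-38 on.
node-41 would need node-18 and node-38 (Gate 3), but node-18 never turns on. node-18 would need node-41 (Gate 7), but node-41 never turns on.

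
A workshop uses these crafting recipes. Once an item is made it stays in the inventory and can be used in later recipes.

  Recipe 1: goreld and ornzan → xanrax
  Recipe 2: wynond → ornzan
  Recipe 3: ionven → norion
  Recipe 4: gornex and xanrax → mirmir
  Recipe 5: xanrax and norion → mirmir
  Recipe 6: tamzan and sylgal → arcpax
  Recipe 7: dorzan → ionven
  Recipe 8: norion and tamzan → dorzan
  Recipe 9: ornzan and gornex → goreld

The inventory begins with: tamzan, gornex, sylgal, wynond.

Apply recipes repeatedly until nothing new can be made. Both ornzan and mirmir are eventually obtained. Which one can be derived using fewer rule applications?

ornzan

ornzan: Using Recipe 2, wynond makes ornzan. [1 rule application]
mirmir: Using Recipe 2, wynond makes ornzan. Using Recipe 9, ornzan and gornex make goreld. Using Recipe 1, goreld and ornzan make xanrax. gornex and xanrax → mirmir (Recipe 4). [4 rule applications]
ornzan needs fewer.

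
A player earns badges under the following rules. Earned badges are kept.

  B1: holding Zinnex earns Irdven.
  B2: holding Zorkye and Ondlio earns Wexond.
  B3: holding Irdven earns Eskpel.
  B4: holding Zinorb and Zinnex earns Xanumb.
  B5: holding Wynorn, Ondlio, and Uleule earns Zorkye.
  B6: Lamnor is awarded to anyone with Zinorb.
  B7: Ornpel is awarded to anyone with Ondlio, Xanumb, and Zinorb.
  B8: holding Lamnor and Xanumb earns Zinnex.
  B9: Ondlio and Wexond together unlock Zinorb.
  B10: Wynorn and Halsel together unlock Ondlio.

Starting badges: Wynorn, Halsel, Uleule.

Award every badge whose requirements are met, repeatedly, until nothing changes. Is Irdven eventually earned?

No

Irdven would need Zinnex (B1), but Zinnex is never earned.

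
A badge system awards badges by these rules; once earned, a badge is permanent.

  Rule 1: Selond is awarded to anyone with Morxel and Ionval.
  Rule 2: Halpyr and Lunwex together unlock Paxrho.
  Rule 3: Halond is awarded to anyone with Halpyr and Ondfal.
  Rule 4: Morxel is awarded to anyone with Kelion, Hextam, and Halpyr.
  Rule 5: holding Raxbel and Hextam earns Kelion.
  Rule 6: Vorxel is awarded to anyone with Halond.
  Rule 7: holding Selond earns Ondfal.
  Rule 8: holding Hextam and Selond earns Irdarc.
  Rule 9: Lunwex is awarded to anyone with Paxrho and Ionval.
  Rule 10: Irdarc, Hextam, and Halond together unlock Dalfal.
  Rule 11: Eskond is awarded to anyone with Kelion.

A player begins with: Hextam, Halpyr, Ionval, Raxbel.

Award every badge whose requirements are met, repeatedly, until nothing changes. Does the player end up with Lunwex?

Lunwex would need Paxrho and Ionval (Rule 9), but Paxrho is never earned.

No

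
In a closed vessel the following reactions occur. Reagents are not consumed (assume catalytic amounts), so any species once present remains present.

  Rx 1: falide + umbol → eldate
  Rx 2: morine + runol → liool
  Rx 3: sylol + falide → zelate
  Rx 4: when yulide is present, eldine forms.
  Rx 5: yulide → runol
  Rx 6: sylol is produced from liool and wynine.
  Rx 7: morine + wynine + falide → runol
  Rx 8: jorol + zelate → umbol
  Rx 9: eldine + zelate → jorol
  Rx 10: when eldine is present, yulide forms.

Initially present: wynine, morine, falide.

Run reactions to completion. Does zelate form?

Yes

morine, wynine, and falide present → runol forms (Rx 7).
morine and runol present → liool forms (Rx 2).
liool and wynine present → sylol forms (Rx 6).
sylol and falide present → zelate forms (Rx 3).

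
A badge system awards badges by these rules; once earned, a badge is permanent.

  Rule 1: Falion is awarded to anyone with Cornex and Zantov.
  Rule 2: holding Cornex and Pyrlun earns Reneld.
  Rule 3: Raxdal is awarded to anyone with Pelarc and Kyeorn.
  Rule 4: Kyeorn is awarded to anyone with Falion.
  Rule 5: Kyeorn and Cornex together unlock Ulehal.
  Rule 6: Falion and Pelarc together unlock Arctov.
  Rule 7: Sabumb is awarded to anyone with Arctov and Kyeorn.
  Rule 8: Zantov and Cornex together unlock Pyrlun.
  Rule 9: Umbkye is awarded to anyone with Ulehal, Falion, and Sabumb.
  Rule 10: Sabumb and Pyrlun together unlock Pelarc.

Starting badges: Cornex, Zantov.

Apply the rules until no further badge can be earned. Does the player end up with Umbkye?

No

Umbkye would need Ulehal, Falion, and Sabumb (Rule 9), but Sabumb is never earned.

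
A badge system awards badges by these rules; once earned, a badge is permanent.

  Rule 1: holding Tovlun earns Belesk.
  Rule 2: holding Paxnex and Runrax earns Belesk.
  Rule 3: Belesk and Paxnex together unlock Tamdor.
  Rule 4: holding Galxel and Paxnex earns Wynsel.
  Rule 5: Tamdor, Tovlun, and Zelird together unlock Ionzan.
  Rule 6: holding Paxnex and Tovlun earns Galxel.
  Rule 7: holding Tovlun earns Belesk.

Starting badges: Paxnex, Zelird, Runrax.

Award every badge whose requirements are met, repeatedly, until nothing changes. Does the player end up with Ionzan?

No

Ionzan would need Tamdor, Tovlun, and Zelird (Rule 5), but Tovlun is never earned.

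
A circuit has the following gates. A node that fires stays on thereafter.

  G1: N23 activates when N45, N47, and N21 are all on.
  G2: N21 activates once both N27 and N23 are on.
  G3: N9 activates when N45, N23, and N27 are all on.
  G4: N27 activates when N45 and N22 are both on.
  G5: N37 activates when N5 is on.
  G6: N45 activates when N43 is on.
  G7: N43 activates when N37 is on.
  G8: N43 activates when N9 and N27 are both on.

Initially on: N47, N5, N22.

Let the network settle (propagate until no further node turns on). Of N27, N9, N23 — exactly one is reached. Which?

N27

G5: N5 on → N37 on.
G7: N37 on → N43 on.
N43 is on, so N45 activates (G6).
N45 and N22 are on, so N27 activates (G4).
N9 would need N45, N23, and N27 (G3), but N23 never turns on. N23 would need N45, N47, and N21 (G1), but N21 never turns on.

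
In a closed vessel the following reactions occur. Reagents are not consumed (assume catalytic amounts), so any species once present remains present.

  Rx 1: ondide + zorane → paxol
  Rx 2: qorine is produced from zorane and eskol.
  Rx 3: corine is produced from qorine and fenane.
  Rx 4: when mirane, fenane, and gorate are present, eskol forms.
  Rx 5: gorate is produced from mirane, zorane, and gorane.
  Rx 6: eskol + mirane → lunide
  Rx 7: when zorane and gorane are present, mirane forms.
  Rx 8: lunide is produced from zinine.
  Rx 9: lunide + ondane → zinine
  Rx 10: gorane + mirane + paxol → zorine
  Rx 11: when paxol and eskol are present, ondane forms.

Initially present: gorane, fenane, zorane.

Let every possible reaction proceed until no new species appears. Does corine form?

zorane and gorane present → mirane forms (Rx 7).
mirane, zorane, and gorane present → gorate forms (Rx 5).
mirane, fenane, and gorate present → eskol forms (Rx 4).
zorane and eskol present → qorine forms (Rx 2).
qorine and fenane present → corine forms (Rx 3).

Yes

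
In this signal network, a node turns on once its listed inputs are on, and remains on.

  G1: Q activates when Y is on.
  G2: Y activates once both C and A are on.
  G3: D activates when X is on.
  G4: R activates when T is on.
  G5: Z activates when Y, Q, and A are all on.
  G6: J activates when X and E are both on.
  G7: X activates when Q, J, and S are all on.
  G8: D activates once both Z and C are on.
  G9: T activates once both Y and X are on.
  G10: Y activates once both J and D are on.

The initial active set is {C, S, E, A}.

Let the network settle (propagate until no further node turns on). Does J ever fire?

No

J would need X and E (G6), but X never turns on.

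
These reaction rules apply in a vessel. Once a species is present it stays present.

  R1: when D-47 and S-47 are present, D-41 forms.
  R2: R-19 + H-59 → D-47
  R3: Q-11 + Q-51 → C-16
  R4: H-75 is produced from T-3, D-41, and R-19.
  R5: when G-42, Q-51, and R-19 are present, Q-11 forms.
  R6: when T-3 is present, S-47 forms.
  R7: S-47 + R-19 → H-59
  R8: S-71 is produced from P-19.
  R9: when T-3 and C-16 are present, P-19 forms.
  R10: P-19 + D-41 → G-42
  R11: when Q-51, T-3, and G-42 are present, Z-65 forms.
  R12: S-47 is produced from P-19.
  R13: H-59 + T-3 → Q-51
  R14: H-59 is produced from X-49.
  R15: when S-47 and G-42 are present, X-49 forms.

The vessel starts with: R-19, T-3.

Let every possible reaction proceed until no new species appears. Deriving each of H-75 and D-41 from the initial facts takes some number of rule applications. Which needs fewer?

D-41

D-41: T-3 present → S-47 forms (R6). S-47 and R-19 present → H-59 forms (R7). R-19 and H-59 present → D-47 forms (R2). D-47 and S-47 present → D-41 forms (R1). [4 rule applications]
H-75: T-3 present → S-47 forms (R6). S-47 and R-19 present → H-59 forms (R7). R-19 and H-59 present → D-47 forms (R2). D-47 and S-47 present → D-41 forms (R1). T-3, D-41, and R-19 present → H-75 forms (R4). [5 rule applications]
D-41 needs fewer.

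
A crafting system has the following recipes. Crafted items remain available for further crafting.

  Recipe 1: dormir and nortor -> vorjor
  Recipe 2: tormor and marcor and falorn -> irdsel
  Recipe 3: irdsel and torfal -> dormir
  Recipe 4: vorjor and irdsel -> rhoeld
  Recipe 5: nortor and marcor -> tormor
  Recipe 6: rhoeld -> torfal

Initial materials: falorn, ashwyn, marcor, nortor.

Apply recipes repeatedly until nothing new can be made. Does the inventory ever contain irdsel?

nortor and marcor -> tormor (Recipe 5).
tormor and marcor and falorn -> irdsel (Recipe 2).

Yes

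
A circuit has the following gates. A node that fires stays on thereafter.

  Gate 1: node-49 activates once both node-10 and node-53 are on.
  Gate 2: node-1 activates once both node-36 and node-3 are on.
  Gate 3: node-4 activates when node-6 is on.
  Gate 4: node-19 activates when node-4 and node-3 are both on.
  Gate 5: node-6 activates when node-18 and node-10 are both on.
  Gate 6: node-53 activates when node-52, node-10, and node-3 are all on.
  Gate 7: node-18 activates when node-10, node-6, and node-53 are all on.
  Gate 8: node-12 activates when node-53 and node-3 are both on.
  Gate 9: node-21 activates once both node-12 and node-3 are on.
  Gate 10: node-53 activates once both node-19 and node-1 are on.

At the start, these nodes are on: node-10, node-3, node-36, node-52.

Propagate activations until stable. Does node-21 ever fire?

Yes

Gate 6: node-52, node-10, and node-3 on → node-53 on.
Gate 8: node-53 and node-3 on → node-12 on.
node-12 and node-3 are on, so node-21 activates (Gate 9).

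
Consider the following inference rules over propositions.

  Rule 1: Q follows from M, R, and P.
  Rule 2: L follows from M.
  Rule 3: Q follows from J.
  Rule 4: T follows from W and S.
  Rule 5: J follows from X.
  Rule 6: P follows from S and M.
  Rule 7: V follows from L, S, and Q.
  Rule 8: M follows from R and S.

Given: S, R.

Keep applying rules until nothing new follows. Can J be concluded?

No

J would need X (Rule 5), but X is never established.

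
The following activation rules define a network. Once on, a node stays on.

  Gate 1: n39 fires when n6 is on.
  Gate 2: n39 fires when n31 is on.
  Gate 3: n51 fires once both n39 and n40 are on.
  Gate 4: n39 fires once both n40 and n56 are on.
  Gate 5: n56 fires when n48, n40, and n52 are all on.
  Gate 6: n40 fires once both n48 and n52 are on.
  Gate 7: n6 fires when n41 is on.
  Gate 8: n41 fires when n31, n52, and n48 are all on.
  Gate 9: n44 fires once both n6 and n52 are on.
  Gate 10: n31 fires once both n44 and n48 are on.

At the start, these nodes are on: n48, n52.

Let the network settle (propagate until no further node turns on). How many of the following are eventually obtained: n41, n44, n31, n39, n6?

n48 and n52 are on, so n40 fires (Gate 6).
n48, n40, and n52 are on, so n56 fires (Gate 5).
n40 and n56 are on, so n39 fires (Gate 4).
n41 would need n31, n52, and n48 (Gate 8), but n31 never turns on.
n44 would need n6 and n52 (Gate 9), but n6 never turns on.
n31 would need n44 and n48 (Gate 10), but n44 never turns on.
n39: reached.
n6 would need n41 (Gate 7), but n41 never turns on.
Reached: n39 — 1 of the 5.

1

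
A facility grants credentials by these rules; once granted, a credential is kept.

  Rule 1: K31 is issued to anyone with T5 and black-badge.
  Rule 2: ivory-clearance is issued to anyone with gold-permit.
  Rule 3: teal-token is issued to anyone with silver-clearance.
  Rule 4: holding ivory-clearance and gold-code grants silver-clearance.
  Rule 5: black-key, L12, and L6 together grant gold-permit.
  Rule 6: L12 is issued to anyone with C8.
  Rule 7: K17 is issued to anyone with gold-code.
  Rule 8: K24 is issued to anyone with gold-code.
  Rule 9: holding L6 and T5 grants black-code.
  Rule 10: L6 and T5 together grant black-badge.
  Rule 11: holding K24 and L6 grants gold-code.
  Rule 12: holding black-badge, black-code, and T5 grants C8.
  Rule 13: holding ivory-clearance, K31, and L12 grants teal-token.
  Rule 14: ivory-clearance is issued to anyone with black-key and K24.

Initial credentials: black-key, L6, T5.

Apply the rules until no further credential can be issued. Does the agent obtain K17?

No

K17 would need gold-code (Rule 7), but gold-code is never granted.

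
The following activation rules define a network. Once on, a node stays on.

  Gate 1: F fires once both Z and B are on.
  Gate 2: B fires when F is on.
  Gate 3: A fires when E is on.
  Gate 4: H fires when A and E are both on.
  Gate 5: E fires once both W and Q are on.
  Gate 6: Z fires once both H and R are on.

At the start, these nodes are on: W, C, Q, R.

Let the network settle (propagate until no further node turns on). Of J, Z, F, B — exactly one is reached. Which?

Z

Gate 5: W and Q on → E on.
E is on, so A fires (Gate 3).
A and E are on, so H fires (Gate 4).
H and R are on, so Z fires (Gate 6).
B would need F (Gate 2), but F never turns on. F would need Z and B (Gate 1), but B never turns on. No rule produces J, and it is not given.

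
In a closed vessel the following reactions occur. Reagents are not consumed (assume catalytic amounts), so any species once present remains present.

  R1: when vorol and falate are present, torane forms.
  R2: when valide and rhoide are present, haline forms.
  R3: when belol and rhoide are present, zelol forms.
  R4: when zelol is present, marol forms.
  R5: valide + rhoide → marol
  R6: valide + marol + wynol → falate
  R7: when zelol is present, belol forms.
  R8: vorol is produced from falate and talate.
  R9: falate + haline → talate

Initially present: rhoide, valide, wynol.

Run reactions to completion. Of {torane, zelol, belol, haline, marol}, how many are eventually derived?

3

valide and rhoide present → marol forms (R5).
valide and rhoide present → haline forms (R2).
valide, marol, and wynol present → falate forms (R6).
falate and haline present → talate forms (R9).
falate and talate present → vorol forms (R8).
vorol and falate present → torane forms (R1).
torane: reached.
zelol would need belol and rhoide (R3), but belol never forms.
belol would need zelol (R7), but zelol never forms.
haline: reached.
marol: reached.
Reached: torane, haline, and marol — 3 of the 5.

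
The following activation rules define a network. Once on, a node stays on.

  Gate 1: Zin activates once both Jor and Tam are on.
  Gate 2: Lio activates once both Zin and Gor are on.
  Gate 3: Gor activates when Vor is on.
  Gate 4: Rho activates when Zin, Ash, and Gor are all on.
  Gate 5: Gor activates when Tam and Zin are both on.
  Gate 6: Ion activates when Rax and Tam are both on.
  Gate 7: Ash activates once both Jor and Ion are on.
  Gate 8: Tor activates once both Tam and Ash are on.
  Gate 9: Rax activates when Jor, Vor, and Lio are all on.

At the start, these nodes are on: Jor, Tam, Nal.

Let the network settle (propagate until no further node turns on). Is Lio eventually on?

Yes

Gate 1: Jor and Tam on → Zin on.
Gate 5: Tam and Zin on → Gor on.
Gate 2: Zin and Gor on → Lio on.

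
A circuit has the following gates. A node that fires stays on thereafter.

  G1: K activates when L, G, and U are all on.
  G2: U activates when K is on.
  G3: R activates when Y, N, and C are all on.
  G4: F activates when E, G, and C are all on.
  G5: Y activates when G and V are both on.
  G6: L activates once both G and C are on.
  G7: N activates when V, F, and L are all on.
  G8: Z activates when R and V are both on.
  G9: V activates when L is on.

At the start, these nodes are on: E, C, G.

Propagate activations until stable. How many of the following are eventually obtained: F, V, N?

3

E, G, and C are on, so F activates (G4).
G6: G and C on → L on.
G9: L on → V on.
G7: V, F, and L on → N on.
F: reached.
V: reached.
N: reached.
All 3 are reached.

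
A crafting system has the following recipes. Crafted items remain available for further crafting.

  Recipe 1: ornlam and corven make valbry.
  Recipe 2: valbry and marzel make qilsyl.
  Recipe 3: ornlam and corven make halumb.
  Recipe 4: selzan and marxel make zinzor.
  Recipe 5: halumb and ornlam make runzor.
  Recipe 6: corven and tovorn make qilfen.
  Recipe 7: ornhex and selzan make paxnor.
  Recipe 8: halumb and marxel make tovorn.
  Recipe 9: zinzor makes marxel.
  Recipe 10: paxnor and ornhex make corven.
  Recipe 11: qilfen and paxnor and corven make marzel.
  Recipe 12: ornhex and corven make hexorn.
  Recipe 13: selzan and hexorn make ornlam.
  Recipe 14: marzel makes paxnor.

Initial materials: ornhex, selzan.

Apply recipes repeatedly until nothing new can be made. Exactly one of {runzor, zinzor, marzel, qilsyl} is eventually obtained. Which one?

ornhex and selzan → paxnor (Recipe 7).
Using Recipe 10, paxnor and ornhex make corven.
ornhex and corven → hexorn (Recipe 12).
Using Recipe 13, selzan and hexorn make ornlam.
Using Recipe 3, ornlam and corven make halumb.
halumb and ornlam → runzor (Recipe 5).
zinzor would need selzan and marxel (Recipe 4), but marxel is never obtained. qilsyl would need valbry and marzel (Recipe 2), but marzel is never obtained. marzel would need qilfen, paxnor, and corven (Recipe 11), but qilfen is never obtained.

runzor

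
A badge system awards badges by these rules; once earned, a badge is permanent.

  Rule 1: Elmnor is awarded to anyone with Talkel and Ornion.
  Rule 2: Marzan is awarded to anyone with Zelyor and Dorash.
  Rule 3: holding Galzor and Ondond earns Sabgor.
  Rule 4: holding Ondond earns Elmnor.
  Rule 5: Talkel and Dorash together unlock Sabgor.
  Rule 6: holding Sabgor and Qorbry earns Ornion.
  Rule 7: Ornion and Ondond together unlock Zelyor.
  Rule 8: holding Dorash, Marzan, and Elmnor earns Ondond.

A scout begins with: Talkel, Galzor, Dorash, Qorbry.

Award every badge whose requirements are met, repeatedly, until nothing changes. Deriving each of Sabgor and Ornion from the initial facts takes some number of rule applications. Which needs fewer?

Sabgor

Sabgor: With Talkel and Dorash, Sabgor is earned (Rule 5). [1 rule application]
Ornion: With Talkel and Dorash, Sabgor is earned (Rule 5). With Sabgor and Qorbry, Ornion is earned (Rule 6). [2 rule applications]
Sabgor needs fewer.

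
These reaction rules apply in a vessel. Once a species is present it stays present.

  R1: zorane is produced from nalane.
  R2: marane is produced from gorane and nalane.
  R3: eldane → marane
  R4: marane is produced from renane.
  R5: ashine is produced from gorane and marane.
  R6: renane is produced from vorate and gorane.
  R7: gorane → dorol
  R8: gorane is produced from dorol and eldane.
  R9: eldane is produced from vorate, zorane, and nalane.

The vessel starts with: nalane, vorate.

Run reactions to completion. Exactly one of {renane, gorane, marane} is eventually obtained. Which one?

marane

nalane present → zorane forms (R1).
vorate, zorane, and nalane present → eldane forms (R9).
eldane present → marane forms (R3).
gorane would need dorol and eldane (R8), but dorol never forms. renane would need vorate and gorane (R6), but gorane never forms.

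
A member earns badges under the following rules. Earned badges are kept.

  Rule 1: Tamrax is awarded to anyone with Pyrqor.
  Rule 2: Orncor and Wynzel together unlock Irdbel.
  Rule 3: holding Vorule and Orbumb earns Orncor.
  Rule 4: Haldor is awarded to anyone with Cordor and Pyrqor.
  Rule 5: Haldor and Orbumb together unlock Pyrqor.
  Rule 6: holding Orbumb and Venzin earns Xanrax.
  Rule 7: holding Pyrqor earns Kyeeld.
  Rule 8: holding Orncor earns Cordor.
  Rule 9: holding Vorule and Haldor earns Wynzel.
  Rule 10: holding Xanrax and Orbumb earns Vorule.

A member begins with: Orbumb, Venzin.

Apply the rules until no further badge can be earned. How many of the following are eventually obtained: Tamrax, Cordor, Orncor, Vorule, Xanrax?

4

With Orbumb and Venzin, Xanrax is earned (Rule 6).
With Xanrax and Orbumb, Vorule is earned (Rule 10).
With Vorule and Orbumb, Orncor is earned (Rule 3).
With Orncor, Cordor is earned (Rule 8).
Tamrax would need Pyrqor (Rule 1), but Pyrqor is never earned.
Cordor: reached.
Orncor: reached.
Vorule: reached.
Xanrax: reached.
Reached: Cordor, Orncor, Vorule, and Xanrax — 4 of the 5.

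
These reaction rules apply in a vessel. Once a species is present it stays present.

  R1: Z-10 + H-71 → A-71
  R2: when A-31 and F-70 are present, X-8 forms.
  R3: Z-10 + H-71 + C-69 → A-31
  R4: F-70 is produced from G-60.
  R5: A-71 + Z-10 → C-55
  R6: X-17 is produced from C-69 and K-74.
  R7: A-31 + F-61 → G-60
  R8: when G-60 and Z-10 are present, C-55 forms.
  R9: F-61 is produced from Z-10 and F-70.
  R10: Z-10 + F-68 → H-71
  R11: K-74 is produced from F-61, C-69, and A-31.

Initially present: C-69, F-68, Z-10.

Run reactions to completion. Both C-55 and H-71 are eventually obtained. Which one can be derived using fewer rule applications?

H-71

H-71: Z-10 and F-68 present → H-71 forms (R10). [1 rule application]
C-55: Z-10 and F-68 present → H-71 forms (R10). Z-10 and H-71 present → A-71 forms (R1). A-71 and Z-10 present → C-55 forms (R5). [3 rule applications]
H-71 needs fewer.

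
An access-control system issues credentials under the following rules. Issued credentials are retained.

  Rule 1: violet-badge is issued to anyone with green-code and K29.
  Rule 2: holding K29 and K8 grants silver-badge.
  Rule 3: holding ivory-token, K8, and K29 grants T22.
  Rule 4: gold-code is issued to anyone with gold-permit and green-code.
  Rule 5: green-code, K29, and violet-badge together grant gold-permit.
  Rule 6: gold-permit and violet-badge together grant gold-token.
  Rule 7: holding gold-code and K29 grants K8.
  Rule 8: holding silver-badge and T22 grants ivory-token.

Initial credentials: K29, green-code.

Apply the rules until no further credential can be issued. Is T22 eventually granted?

No

T22 would need ivory-token, K8, and K29 (Rule 3), but ivory-token is never granted.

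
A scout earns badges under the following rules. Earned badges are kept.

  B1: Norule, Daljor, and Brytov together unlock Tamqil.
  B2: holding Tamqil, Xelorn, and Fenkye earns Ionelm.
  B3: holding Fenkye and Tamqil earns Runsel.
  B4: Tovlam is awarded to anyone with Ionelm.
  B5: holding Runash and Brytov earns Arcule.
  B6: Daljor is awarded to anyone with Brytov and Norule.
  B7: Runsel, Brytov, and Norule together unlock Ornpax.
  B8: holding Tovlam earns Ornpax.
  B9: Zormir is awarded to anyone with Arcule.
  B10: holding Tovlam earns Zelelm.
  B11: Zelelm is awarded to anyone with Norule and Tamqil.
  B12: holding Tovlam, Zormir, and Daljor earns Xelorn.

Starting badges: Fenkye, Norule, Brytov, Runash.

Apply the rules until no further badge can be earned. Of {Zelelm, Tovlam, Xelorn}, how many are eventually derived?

With Brytov and Norule, Daljor is earned (B6).
With Norule, Daljor, and Brytov, Tamqil is earned (B1).
With Norule and Tamqil, Zelelm is earned (B11).
Zelelm: reached.
Tovlam would need Ionelm (B4), but Ionelm is never earned.
Xelorn would need Tovlam, Zormir, and Daljor (B12), but Tovlam is never earned.
Reached: Zelelm — 1 of the 3.

1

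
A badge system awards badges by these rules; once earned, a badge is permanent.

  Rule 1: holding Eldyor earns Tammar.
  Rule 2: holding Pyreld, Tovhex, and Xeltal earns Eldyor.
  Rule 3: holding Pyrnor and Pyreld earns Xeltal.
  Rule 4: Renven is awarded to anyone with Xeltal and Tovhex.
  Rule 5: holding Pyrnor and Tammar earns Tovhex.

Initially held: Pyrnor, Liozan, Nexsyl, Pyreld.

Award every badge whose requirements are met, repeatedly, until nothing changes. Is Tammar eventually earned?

Tammar would need Eldyor (Rule 1), but Eldyor is never earned.

No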